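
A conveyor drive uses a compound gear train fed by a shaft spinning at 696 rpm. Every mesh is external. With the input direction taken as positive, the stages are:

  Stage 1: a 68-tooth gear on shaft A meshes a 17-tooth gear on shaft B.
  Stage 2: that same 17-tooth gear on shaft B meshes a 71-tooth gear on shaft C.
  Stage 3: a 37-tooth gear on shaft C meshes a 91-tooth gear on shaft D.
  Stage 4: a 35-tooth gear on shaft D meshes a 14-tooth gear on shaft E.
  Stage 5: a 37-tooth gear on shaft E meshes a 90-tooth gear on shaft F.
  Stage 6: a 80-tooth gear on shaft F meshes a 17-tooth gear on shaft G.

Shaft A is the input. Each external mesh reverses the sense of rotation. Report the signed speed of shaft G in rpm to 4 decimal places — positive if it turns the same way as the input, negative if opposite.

+1310.8724 rpm (same as input, |ω| = 1310.8724 rpm)

Stage 1 [68T→17T]: ω = 696.0000×68/17 = 2784.0000 rpm, dir flips to −; running = −2784.0000
Stage 2 [17T→71T]: ω = 2784.0000×17/71 = 666.5915 rpm, dir flips to +; running = +666.5915
Stage 3 [37T→91T]: ω = 666.5915×37/91 = 271.0317 rpm, dir flips to −; running = −271.0317
Stage 4 [35T→14T]: ω = 271.0317×35/14 = 677.5793 rpm, dir flips to +; running = +677.5793
Stage 5 [37T→90T]: ω = 677.5793×37/90 = 278.5604 rpm, dir flips to −; running = −278.5604
Stage 6 [80T→17T]: ω = 278.5604×80/17 = 1310.8724 rpm, dir flips to +; running = +1310.8724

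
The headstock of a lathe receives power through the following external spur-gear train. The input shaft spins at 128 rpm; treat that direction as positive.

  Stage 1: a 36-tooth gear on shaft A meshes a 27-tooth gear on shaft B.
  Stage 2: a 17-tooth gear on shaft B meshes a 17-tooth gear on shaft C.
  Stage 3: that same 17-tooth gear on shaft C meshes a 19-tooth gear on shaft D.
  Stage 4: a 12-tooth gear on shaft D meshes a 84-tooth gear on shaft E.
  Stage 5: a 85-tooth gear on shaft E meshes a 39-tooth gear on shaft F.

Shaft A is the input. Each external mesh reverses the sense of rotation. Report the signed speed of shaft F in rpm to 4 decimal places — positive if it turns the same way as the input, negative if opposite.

Stage 1 [36T→27T]: ω = 128.0000×36/27 = 170.6667 rpm, dir flips to −; running = −170.6667
Stage 2 [17T→17T]: ω = 170.6667×17/17 = 170.6667 rpm, dir flips to +; running = +170.6667
Stage 3 [17T→19T]: ω = 170.6667×17/19 = 152.7018 rpm, dir flips to −; running = −152.7018
Stage 4 [12T→84T]: ω = 152.7018×12/84 = 21.8145 rpm, dir flips to +; running = +21.8145
Stage 5 [85T→39T]: ω = 21.8145×85/39 = 47.5445 rpm, dir flips to −; running = −47.5445

-47.5445 rpm (opposite to input, |ω| = 47.5445 rpm)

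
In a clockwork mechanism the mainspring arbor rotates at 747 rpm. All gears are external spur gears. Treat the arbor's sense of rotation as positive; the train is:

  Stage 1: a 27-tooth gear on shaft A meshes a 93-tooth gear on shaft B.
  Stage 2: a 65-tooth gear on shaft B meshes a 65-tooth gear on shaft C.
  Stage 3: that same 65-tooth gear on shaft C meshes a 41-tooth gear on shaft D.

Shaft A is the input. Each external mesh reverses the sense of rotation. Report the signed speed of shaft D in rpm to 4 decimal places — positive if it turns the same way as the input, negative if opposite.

Stage 1 [27T→93T]: ω = 747.0000×27/93 = 216.8710 rpm, dir flips to −; running = −216.8710
Stage 2 [65T→65T]: ω = 216.8710×65/65 = 216.8710 rpm, dir flips to +; running = +216.8710
Stage 3 [65T→41T]: ω = 216.8710×65/41 = 343.8198 rpm, dir flips to −; running = −343.8198

-343.8198 rpm (opposite to input, |ω| = 343.8198 rpm)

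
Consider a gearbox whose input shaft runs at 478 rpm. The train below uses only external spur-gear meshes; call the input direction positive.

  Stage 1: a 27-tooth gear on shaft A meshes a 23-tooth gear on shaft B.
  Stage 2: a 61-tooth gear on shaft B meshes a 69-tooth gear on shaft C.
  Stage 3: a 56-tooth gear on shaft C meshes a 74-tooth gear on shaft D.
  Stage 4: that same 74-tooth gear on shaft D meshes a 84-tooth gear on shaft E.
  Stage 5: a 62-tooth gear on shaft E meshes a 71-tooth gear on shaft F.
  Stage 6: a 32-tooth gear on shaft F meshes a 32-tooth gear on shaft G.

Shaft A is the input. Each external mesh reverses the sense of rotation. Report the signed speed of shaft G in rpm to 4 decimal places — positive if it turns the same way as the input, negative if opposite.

Stage 1 [27T→23T]: ω = 478.0000×27/23 = 561.1304 rpm, dir flips to −; running = −561.1304
Stage 2 [61T→69T]: ω = 561.1304×61/69 = 496.0718 rpm, dir flips to +; running = +496.0718
Stage 3 [56T→74T]: ω = 496.0718×56/74 = 375.4057 rpm, dir flips to −; running = −375.4057
Stage 4 [74T→84T]: ω = 375.4057×74/84 = 330.7146 rpm, dir flips to +; running = +330.7146
Stage 5 [62T→71T]: ω = 330.7146×62/71 = 288.7930 rpm, dir flips to −; running = −288.7930
Stage 6 [32T→32T]: ω = 288.7930×32/32 = 288.7930 rpm, dir flips to +; running = +288.7930

+288.7930 rpm (same as input, |ω| = 288.7930 rpm)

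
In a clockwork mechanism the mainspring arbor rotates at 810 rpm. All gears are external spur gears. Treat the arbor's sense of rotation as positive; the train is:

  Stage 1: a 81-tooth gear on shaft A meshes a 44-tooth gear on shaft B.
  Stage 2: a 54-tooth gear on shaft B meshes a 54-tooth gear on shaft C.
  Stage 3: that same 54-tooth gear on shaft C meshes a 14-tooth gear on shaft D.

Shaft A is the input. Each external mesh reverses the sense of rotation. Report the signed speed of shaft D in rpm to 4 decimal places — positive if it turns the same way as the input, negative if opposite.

-5751.5260 rpm (opposite to input, |ω| = 5751.5260 rpm)

Stage 1 [81T→44T]: ω = 810.0000×81/44 = 1491.1364 rpm, dir flips to −; running = −1491.1364
Stage 2 [54T→54T]: ω = 1491.1364×54/54 = 1491.1364 rpm, dir flips to +; running = +1491.1364
Stage 3 [54T→14T]: ω = 1491.1364×54/14 = 5751.5260 rpm, dir flips to −; running = −5751.5260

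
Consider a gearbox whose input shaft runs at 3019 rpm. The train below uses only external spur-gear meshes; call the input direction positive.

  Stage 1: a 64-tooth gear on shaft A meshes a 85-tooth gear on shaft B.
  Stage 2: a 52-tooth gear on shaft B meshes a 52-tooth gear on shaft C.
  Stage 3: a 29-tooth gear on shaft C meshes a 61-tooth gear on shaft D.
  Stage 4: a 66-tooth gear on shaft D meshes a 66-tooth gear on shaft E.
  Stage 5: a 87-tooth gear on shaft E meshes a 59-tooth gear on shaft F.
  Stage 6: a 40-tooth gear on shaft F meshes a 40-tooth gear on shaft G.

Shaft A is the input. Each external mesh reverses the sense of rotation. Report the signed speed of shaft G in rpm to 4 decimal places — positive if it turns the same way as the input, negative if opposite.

Stage 1 [64T→85T]: ω = 3019.0000×64/85 = 2273.1294 rpm, dir flips to −; running = −2273.1294
Stage 2 [52T→52T]: ω = 2273.1294×52/52 = 2273.1294 rpm, dir flips to +; running = +2273.1294
Stage 3 [29T→61T]: ω = 2273.1294×29/61 = 1080.6681 rpm, dir flips to −; running = −1080.6681
Stage 4 [66T→66T]: ω = 1080.6681×66/66 = 1080.6681 rpm, dir flips to +; running = +1080.6681
Stage 5 [87T→59T]: ω = 1080.6681×87/59 = 1593.5275 rpm, dir flips to −; running = −1593.5275
Stage 6 [40T→40T]: ω = 1593.5275×40/40 = 1593.5275 rpm, dir flips to +; running = +1593.5275

+1593.5275 rpm (same as input, |ω| = 1593.5275 rpm)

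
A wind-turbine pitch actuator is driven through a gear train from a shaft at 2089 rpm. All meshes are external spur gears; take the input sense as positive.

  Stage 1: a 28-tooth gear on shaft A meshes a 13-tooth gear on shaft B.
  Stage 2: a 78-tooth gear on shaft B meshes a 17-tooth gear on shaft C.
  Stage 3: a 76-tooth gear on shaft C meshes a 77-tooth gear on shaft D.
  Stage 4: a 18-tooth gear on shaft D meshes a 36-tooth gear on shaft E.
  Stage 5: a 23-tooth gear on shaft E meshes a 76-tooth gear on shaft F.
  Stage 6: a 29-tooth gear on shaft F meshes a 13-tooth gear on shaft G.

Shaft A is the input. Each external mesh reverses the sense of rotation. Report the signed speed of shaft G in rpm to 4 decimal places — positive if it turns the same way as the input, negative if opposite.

Stage 1 [28T→13T]: ω = 2089.0000×28/13 = 4499.3846 rpm, dir flips to −; running = −4499.3846
Stage 2 [78T→17T]: ω = 4499.3846×78/17 = 20644.2353 rpm, dir flips to +; running = +20644.2353
Stage 3 [76T→77T]: ω = 20644.2353×76/77 = 20376.1283 rpm, dir flips to −; running = −20376.1283
Stage 4 [18T→36T]: ω = 20376.1283×18/36 = 10188.0642 rpm, dir flips to +; running = +10188.0642
Stage 5 [23T→76T]: ω = 10188.0642×23/76 = 3083.2299 rpm, dir flips to −; running = −3083.2299
Stage 6 [29T→13T]: ω = 3083.2299×29/13 = 6877.9745 rpm, dir flips to +; running = +6877.9745

+6877.9745 rpm (same as input, |ω| = 6877.9745 rpm)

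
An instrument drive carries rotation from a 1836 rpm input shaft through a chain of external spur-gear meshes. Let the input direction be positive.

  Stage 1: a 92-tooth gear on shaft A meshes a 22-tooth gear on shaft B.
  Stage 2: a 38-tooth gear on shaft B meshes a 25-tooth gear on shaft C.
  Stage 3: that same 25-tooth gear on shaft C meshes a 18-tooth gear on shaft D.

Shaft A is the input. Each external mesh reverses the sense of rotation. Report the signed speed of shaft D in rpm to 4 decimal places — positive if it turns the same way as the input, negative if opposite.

Stage 1 [92T→22T]: ω = 1836.0000×92/22 = 7677.8182 rpm, dir flips to −; running = −7677.8182
Stage 2 [38T→25T]: ω = 7677.8182×38/25 = 11670.2836 rpm, dir flips to +; running = +11670.2836
Stage 3 [25T→18T]: ω = 11670.2836×25/18 = 16208.7273 rpm, dir flips to −; running = −16208.7273

-16208.7273 rpm (opposite to input, |ω| = 16208.7273 rpm)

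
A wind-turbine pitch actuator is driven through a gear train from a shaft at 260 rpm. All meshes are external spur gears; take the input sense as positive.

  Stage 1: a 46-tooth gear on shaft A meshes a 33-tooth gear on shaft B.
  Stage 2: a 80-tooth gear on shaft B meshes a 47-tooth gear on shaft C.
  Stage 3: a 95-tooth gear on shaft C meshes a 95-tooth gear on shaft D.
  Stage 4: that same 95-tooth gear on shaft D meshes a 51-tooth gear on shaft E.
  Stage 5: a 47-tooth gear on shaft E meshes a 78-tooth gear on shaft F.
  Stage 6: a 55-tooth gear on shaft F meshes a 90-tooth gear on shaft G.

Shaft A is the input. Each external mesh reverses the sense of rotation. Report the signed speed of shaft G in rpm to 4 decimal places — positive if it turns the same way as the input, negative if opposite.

Stage 1 [46T→33T]: ω = 260.0000×46/33 = 362.4242 rpm, dir flips to −; running = −362.4242
Stage 2 [80T→47T]: ω = 362.4242×80/47 = 616.8923 rpm, dir flips to +; running = +616.8923
Stage 3 [95T→95T]: ω = 616.8923×95/95 = 616.8923 rpm, dir flips to −; running = −616.8923
Stage 4 [95T→51T]: ω = 616.8923×95/51 = 1149.1132 rpm, dir flips to +; running = +1149.1132
Stage 5 [47T→78T]: ω = 1149.1132×47/78 = 692.4143 rpm, dir flips to −; running = −692.4143
Stage 6 [55T→90T]: ω = 692.4143×55/90 = 423.1421 rpm, dir flips to +; running = +423.1421

+423.1421 rpm (same as input, |ω| = 423.1421 rpm)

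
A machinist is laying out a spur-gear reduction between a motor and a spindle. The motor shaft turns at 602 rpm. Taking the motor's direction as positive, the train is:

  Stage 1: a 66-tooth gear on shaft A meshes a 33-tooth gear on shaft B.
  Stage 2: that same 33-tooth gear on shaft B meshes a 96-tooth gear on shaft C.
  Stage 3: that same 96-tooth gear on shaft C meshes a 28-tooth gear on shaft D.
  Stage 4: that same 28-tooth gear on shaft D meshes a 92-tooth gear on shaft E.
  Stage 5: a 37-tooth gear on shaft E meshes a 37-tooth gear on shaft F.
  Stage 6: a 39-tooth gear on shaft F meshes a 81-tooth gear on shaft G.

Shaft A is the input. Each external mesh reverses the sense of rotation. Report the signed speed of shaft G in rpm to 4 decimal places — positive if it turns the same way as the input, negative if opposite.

+207.9372 rpm (same as input, |ω| = 207.9372 rpm)

Stage 1 [66T→33T]: ω = 602.0000×66/33 = 1204.0000 rpm, dir flips to −; running = −1204.0000
Stage 2 [33T→96T]: ω = 1204.0000×33/96 = 413.8750 rpm, dir flips to +; running = +413.8750
Stage 3 [96T→28T]: ω = 413.8750×96/28 = 1419.0000 rpm, dir flips to −; running = −1419.0000
Stage 4 [28T→92T]: ω = 1419.0000×28/92 = 431.8696 rpm, dir flips to +; running = +431.8696
Stage 5 [37T→37T]: ω = 431.8696×37/37 = 431.8696 rpm, dir flips to −; running = −431.8696
Stage 6 [39T→81T]: ω = 431.8696×39/81 = 207.9372 rpm, dir flips to +; running = +207.9372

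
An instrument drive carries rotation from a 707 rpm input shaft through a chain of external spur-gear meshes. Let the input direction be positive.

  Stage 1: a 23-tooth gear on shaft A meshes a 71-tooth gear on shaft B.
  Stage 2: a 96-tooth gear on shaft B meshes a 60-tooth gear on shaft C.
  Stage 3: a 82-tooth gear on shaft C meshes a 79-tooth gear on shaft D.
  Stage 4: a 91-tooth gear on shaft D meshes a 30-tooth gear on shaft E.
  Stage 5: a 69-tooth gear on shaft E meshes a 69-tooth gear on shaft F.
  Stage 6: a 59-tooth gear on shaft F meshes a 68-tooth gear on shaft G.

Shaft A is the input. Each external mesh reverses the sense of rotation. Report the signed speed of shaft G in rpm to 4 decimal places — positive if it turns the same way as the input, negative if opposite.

+1001.0572 rpm (same as input, |ω| = 1001.0572 rpm)

Stage 1 [23T→71T]: ω = 707.0000×23/71 = 229.0282 rpm, dir flips to −; running = −229.0282
Stage 2 [96T→60T]: ω = 229.0282×96/60 = 366.4451 rpm, dir flips to +; running = +366.4451
Stage 3 [82T→79T]: ω = 366.4451×82/79 = 380.3607 rpm, dir flips to −; running = −380.3607
Stage 4 [91T→30T]: ω = 380.3607×91/30 = 1153.7608 rpm, dir flips to +; running = +1153.7608
Stage 5 [69T→69T]: ω = 1153.7608×69/69 = 1153.7608 rpm, dir flips to −; running = −1153.7608
Stage 6 [59T→68T]: ω = 1153.7608×59/68 = 1001.0572 rpm, dir flips to +; running = +1001.0572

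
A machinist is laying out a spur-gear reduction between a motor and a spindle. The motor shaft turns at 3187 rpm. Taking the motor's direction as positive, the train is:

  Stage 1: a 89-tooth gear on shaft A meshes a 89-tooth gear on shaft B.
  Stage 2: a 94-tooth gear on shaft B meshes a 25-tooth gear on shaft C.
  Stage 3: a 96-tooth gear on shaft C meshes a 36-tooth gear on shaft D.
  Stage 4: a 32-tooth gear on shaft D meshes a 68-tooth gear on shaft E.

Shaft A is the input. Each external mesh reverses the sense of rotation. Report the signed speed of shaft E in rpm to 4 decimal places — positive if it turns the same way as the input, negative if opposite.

Stage 1 [89T→89T]: ω = 3187.0000×89/89 = 3187.0000 rpm, dir flips to −; running = −3187.0000
Stage 2 [94T→25T]: ω = 3187.0000×94/25 = 11983.1200 rpm, dir flips to +; running = +11983.1200
Stage 3 [96T→36T]: ω = 11983.1200×96/36 = 31954.9867 rpm, dir flips to −; running = −31954.9867
Stage 4 [32T→68T]: ω = 31954.9867×32/68 = 15037.6408 rpm, dir flips to +; running = +15037.6408

+15037.6408 rpm (same as input, |ω| = 15037.6408 rpm)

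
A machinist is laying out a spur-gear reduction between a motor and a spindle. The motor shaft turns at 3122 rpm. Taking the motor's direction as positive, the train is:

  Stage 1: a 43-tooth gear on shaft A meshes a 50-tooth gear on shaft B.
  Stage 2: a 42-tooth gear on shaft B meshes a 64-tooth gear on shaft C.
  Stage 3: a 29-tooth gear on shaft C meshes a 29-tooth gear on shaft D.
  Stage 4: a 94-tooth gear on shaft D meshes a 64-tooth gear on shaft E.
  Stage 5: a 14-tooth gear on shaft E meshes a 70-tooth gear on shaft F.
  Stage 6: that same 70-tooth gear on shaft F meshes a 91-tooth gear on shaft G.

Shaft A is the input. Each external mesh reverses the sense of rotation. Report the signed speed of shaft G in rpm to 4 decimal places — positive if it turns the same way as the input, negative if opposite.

Stage 1 [43T→50T]: ω = 3122.0000×43/50 = 2684.9200 rpm, dir flips to −; running = −2684.9200
Stage 2 [42T→64T]: ω = 2684.9200×42/64 = 1761.9787 rpm, dir flips to +; running = +1761.9787
Stage 3 [29T→29T]: ω = 1761.9787×29/29 = 1761.9787 rpm, dir flips to −; running = −1761.9787
Stage 4 [94T→64T]: ω = 1761.9787×94/64 = 2587.9063 rpm, dir flips to +; running = +2587.9063
Stage 5 [14T→70T]: ω = 2587.9063×14/70 = 517.5813 rpm, dir flips to −; running = −517.5813
Stage 6 [70T→91T]: ω = 517.5813×70/91 = 398.1394 rpm, dir flips to +; running = +398.1394

+398.1394 rpm (same as input, |ω| = 398.1394 rpm)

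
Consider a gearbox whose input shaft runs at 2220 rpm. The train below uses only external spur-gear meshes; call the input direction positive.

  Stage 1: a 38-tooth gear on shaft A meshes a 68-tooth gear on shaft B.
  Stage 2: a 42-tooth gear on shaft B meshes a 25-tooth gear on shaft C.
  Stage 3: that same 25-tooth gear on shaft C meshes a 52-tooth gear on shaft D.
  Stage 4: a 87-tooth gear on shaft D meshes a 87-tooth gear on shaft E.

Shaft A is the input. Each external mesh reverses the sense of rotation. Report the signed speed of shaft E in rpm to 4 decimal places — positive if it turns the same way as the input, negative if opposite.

Stage 1 [38T→68T]: ω = 2220.0000×38/68 = 1240.5882 rpm, dir flips to −; running = −1240.5882
Stage 2 [42T→25T]: ω = 1240.5882×42/25 = 2084.1882 rpm, dir flips to +; running = +2084.1882
Stage 3 [25T→52T]: ω = 2084.1882×25/52 = 1002.0136 rpm, dir flips to −; running = −1002.0136
Stage 4 [87T→87T]: ω = 1002.0136×87/87 = 1002.0136 rpm, dir flips to +; running = +1002.0136

+1002.0136 rpm (same as input, |ω| = 1002.0136 rpm)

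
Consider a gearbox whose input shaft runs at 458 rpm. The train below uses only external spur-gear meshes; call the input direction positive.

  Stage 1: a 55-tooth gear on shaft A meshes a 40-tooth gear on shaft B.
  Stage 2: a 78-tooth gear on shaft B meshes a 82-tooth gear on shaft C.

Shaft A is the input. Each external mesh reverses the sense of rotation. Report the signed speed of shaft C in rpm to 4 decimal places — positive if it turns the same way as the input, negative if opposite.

Stage 1 [55T→40T]: ω = 458.0000×55/40 = 629.7500 rpm, dir flips to −; running = −629.7500
Stage 2 [78T→82T]: ω = 629.7500×78/82 = 599.0305 rpm, dir flips to +; running = +599.0305

+599.0305 rpm (same as input, |ω| = 599.0305 rpm)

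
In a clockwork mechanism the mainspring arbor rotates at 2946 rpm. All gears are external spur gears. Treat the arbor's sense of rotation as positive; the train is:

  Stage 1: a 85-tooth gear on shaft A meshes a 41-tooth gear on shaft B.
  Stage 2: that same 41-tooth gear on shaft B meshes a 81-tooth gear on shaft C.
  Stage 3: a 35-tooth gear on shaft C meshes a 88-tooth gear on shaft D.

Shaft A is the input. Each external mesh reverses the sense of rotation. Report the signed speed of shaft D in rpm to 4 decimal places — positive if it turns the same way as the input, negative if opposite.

Stage 1 [85T→41T]: ω = 2946.0000×85/41 = 6107.5610 rpm, dir flips to −; running = −6107.5610
Stage 2 [41T→81T]: ω = 6107.5610×41/81 = 3091.4815 rpm, dir flips to +; running = +3091.4815
Stage 3 [35T→88T]: ω = 3091.4815×35/88 = 1229.5665 rpm, dir flips to −; running = −1229.5665

-1229.5665 rpm (opposite to input, |ω| = 1229.5665 rpm)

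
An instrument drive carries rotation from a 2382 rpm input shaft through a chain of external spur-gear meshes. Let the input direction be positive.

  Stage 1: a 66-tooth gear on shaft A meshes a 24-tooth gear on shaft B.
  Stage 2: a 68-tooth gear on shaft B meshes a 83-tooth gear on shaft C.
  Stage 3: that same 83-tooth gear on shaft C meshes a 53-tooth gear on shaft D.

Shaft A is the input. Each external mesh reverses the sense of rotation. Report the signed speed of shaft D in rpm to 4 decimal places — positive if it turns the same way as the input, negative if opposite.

-8404.4151 rpm (opposite to input, |ω| = 8404.4151 rpm)

Stage 1 [66T→24T]: ω = 2382.0000×66/24 = 6550.5000 rpm, dir flips to −; running = −6550.5000
Stage 2 [68T→83T]: ω = 6550.5000×68/83 = 5366.6747 rpm, dir flips to +; running = +5366.6747
Stage 3 [83T→53T]: ω = 5366.6747×83/53 = 8404.4151 rpm, dir flips to −; running = −8404.4151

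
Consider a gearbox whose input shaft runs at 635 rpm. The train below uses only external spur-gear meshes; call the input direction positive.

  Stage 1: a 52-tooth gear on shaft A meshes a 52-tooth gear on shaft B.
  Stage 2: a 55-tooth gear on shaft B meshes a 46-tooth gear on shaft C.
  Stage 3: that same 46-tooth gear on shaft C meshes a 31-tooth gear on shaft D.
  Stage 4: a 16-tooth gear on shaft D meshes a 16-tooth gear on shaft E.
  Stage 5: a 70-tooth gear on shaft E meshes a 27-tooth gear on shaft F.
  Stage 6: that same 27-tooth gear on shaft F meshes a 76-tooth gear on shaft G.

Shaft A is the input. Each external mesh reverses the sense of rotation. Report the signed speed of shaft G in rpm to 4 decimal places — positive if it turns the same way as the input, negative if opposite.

Stage 1 [52T→52T]: ω = 635.0000×52/52 = 635.0000 rpm, dir flips to −; running = −635.0000
Stage 2 [55T→46T]: ω = 635.0000×55/46 = 759.2391 rpm, dir flips to +; running = +759.2391
Stage 3 [46T→31T]: ω = 759.2391×46/31 = 1126.6129 rpm, dir flips to −; running = −1126.6129
Stage 4 [16T→16T]: ω = 1126.6129×16/16 = 1126.6129 rpm, dir flips to +; running = +1126.6129
Stage 5 [70T→27T]: ω = 1126.6129×70/27 = 2920.8483 rpm, dir flips to −; running = −2920.8483
Stage 6 [27T→76T]: ω = 2920.8483×27/76 = 1037.6698 rpm, dir flips to +; running = +1037.6698

+1037.6698 rpm (same as input, |ω| = 1037.6698 rpm)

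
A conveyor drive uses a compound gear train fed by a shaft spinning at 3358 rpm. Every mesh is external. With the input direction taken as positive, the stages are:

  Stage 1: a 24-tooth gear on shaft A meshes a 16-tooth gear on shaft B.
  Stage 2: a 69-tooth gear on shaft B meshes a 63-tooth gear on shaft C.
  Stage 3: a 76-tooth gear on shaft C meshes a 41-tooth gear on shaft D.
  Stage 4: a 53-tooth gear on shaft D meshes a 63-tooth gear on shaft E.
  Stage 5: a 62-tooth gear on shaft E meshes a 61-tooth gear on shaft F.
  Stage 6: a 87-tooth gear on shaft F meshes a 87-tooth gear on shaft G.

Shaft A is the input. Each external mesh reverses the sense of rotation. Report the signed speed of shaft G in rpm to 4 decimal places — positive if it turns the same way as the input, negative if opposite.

Stage 1 [24T→16T]: ω = 3358.0000×24/16 = 5037.0000 rpm, dir flips to −; running = −5037.0000
Stage 2 [69T→63T]: ω = 5037.0000×69/63 = 5516.7143 rpm, dir flips to +; running = +5516.7143
Stage 3 [76T→41T]: ω = 5516.7143×76/41 = 10226.1045 rpm, dir flips to −; running = −10226.1045
Stage 4 [53T→63T]: ω = 10226.1045×53/63 = 8602.9133 rpm, dir flips to +; running = +8602.9133
Stage 5 [62T→61T]: ω = 8602.9133×62/61 = 8743.9447 rpm, dir flips to −; running = −8743.9447
Stage 6 [87T→87T]: ω = 8743.9447×87/87 = 8743.9447 rpm, dir flips to +; running = +8743.9447

+8743.9447 rpm (same as input, |ω| = 8743.9447 rpm)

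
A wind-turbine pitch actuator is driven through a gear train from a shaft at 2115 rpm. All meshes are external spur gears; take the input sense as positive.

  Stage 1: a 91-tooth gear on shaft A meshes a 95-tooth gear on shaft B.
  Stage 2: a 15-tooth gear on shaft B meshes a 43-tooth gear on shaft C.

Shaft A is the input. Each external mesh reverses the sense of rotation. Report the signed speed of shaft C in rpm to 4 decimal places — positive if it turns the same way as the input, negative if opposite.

Stage 1 [91T→95T]: ω = 2115.0000×91/95 = 2025.9474 rpm, dir flips to −; running = −2025.9474
Stage 2 [15T→43T]: ω = 2025.9474×15/43 = 706.7258 rpm, dir flips to +; running = +706.7258

+706.7258 rpm (same as input, |ω| = 706.7258 rpm)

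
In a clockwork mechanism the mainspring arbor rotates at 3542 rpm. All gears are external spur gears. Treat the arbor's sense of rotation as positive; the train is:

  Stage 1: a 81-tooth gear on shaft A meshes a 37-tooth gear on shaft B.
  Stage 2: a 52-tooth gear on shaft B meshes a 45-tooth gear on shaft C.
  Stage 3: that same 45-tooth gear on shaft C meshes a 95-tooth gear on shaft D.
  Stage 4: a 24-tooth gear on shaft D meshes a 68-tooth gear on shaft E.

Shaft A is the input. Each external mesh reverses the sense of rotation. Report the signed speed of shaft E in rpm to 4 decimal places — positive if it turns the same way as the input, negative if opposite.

+1498.0073 rpm (same as input, |ω| = 1498.0073 rpm)

Stage 1 [81T→37T]: ω = 3542.0000×81/37 = 7754.1081 rpm, dir flips to −; running = −7754.1081
Stage 2 [52T→45T]: ω = 7754.1081×52/45 = 8960.3027 rpm, dir flips to +; running = +8960.3027
Stage 3 [45T→95T]: ω = 8960.3027×45/95 = 4244.3539 rpm, dir flips to −; running = −4244.3539
Stage 4 [24T→68T]: ω = 4244.3539×24/68 = 1498.0073 rpm, dir flips to +; running = +1498.0073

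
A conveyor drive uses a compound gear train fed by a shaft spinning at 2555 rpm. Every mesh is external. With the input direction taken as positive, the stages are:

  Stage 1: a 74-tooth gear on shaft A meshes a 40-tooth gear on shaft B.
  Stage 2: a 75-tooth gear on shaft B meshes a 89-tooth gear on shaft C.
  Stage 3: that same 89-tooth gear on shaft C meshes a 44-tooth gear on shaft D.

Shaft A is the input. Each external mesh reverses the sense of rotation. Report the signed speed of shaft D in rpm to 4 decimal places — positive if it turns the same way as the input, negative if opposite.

Stage 1 [74T→40T]: ω = 2555.0000×74/40 = 4726.7500 rpm, dir flips to −; running = −4726.7500
Stage 2 [75T→89T]: ω = 4726.7500×75/89 = 3983.2163 rpm, dir flips to +; running = +3983.2163
Stage 3 [89T→44T]: ω = 3983.2163×89/44 = 8056.9602 rpm, dir flips to −; running = −8056.9602

-8056.9602 rpm (opposite to input, |ω| = 8056.9602 rpm)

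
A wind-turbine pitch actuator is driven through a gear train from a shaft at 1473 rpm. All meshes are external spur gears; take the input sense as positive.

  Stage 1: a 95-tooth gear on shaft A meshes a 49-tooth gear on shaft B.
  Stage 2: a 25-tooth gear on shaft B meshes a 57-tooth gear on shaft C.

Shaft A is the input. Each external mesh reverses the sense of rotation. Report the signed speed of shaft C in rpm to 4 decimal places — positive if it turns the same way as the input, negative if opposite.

+1252.5510 rpm (same as input, |ω| = 1252.5510 rpm)

Stage 1 [95T→49T]: ω = 1473.0000×95/49 = 2855.8163 rpm, dir flips to −; running = −2855.8163
Stage 2 [25T→57T]: ω = 2855.8163×25/57 = 1252.5510 rpm, dir flips to +; running = +1252.5510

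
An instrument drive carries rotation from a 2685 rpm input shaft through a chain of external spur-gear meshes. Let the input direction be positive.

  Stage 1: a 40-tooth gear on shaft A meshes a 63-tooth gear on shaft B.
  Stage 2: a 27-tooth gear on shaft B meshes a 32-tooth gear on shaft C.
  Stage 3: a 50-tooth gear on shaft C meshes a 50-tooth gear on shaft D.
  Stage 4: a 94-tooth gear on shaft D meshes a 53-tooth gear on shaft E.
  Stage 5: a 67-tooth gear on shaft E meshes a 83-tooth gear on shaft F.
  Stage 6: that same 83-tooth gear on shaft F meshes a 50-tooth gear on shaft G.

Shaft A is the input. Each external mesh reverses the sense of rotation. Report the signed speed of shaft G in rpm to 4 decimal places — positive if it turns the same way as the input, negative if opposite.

Stage 1 [40T→63T]: ω = 2685.0000×40/63 = 1704.7619 rpm, dir flips to −; running = −1704.7619
Stage 2 [27T→32T]: ω = 1704.7619×27/32 = 1438.3929 rpm, dir flips to +; running = +1438.3929
Stage 3 [50T→50T]: ω = 1438.3929×50/50 = 1438.3929 rpm, dir flips to −; running = −1438.3929
Stage 4 [94T→53T]: ω = 1438.3929×94/53 = 2551.1119 rpm, dir flips to +; running = +2551.1119
Stage 5 [67T→83T]: ω = 2551.1119×67/83 = 2059.3313 rpm, dir flips to −; running = −2059.3313
Stage 6 [83T→50T]: ω = 2059.3313×83/50 = 3418.4899 rpm, dir flips to +; running = +3418.4899

+3418.4899 rpm (same as input, |ω| = 3418.4899 rpm)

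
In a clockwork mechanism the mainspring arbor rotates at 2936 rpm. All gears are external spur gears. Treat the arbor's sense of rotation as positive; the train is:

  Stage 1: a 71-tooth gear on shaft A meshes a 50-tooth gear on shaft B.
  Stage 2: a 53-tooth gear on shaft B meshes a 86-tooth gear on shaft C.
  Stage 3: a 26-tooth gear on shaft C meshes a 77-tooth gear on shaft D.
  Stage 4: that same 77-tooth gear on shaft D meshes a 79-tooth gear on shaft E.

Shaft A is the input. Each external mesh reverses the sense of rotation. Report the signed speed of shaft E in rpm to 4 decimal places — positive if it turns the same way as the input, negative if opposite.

+845.6060 rpm (same as input, |ω| = 845.6060 rpm)

Stage 1 [71T→50T]: ω = 2936.0000×71/50 = 4169.1200 rpm, dir flips to −; running = −4169.1200
Stage 2 [53T→86T]: ω = 4169.1200×53/86 = 2569.3414 rpm, dir flips to +; running = +2569.3414
Stage 3 [26T→77T]: ω = 2569.3414×26/77 = 867.5698 rpm, dir flips to −; running = −867.5698
Stage 4 [77T→79T]: ω = 867.5698×77/79 = 845.6060 rpm, dir flips to +; running = +845.6060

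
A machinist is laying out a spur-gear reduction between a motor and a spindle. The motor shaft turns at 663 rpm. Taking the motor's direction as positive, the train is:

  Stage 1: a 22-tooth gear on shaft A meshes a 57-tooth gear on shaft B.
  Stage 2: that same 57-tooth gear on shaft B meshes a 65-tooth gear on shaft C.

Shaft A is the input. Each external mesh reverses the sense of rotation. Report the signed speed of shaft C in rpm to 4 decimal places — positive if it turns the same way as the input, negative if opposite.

Stage 1 [22T→57T]: ω = 663.0000×22/57 = 255.8947 rpm, dir flips to −; running = −255.8947
Stage 2 [57T→65T]: ω = 255.8947×57/65 = 224.4000 rpm, dir flips to +; running = +224.4000

+224.4000 rpm (same as input, |ω| = 224.4000 rpm)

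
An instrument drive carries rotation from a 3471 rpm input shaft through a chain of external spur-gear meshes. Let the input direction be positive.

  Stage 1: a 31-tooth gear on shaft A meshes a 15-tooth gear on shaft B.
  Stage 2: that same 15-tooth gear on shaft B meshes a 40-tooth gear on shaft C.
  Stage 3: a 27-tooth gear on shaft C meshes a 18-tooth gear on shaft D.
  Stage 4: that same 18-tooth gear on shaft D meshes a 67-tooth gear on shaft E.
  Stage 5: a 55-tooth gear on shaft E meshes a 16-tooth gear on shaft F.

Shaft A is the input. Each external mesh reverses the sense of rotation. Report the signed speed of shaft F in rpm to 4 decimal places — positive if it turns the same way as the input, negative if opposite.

Stage 1 [31T→15T]: ω = 3471.0000×31/15 = 7173.4000 rpm, dir flips to −; running = −7173.4000
Stage 2 [15T→40T]: ω = 7173.4000×15/40 = 2690.0250 rpm, dir flips to +; running = +2690.0250
Stage 3 [27T→18T]: ω = 2690.0250×27/18 = 4035.0375 rpm, dir flips to −; running = −4035.0375
Stage 4 [18T→67T]: ω = 4035.0375×18/67 = 1084.0399 rpm, dir flips to +; running = +1084.0399
Stage 5 [55T→16T]: ω = 1084.0399×55/16 = 3726.3872 rpm, dir flips to −; running = −3726.3872

-3726.3872 rpm (opposite to input, |ω| = 3726.3872 rpm)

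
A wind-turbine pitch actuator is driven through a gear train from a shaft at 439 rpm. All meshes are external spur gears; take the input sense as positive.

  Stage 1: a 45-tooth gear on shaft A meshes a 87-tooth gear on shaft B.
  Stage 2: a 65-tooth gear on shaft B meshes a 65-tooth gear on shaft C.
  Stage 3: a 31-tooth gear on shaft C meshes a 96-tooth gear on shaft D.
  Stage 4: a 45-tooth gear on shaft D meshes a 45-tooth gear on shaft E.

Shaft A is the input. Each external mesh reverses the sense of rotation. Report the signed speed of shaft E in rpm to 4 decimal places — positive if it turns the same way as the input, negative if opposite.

+73.3244 rpm (same as input, |ω| = 73.3244 rpm)

Stage 1 [45T→87T]: ω = 439.0000×45/87 = 227.0690 rpm, dir flips to −; running = −227.0690
Stage 2 [65T→65T]: ω = 227.0690×65/65 = 227.0690 rpm, dir flips to +; running = +227.0690
Stage 3 [31T→96T]: ω = 227.0690×31/96 = 73.3244 rpm, dir flips to −; running = −73.3244
Stage 4 [45T→45T]: ω = 73.3244×45/45 = 73.3244 rpm, dir flips to +; running = +73.3244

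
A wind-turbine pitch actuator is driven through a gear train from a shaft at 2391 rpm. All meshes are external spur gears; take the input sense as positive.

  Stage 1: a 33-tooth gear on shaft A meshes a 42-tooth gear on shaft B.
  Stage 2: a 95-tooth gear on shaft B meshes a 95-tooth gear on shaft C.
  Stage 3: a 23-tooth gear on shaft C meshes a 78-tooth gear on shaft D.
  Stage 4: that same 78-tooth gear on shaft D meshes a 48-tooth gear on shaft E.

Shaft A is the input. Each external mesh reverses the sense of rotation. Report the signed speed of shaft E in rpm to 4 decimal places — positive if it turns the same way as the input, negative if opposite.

Stage 1 [33T→42T]: ω = 2391.0000×33/42 = 1878.6429 rpm, dir flips to −; running = −1878.6429
Stage 2 [95T→95T]: ω = 1878.6429×95/95 = 1878.6429 rpm, dir flips to +; running = +1878.6429
Stage 3 [23T→78T]: ω = 1878.6429×23/78 = 553.9588 rpm, dir flips to −; running = −553.9588
Stage 4 [78T→48T]: ω = 553.9588×78/48 = 900.1830 rpm, dir flips to +; running = +900.1830

+900.1830 rpm (same as input, |ω| = 900.1830 rpm)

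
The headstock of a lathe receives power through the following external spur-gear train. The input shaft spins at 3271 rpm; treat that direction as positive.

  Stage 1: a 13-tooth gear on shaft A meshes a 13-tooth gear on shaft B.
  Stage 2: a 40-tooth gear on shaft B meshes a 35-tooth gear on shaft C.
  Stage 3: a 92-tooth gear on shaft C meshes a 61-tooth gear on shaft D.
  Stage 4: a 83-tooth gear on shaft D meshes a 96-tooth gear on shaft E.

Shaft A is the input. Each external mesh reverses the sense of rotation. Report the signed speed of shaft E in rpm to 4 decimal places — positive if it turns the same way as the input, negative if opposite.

+4874.5816 rpm (same as input, |ω| = 4874.5816 rpm)

Stage 1 [13T→13T]: ω = 3271.0000×13/13 = 3271.0000 rpm, dir flips to −; running = −3271.0000
Stage 2 [40T→35T]: ω = 3271.0000×40/35 = 3738.2857 rpm, dir flips to +; running = +3738.2857
Stage 3 [92T→61T]: ω = 3738.2857×92/61 = 5638.0703 rpm, dir flips to −; running = −5638.0703
Stage 4 [83T→96T]: ω = 5638.0703×83/96 = 4874.5816 rpm, dir flips to +; running = +4874.5816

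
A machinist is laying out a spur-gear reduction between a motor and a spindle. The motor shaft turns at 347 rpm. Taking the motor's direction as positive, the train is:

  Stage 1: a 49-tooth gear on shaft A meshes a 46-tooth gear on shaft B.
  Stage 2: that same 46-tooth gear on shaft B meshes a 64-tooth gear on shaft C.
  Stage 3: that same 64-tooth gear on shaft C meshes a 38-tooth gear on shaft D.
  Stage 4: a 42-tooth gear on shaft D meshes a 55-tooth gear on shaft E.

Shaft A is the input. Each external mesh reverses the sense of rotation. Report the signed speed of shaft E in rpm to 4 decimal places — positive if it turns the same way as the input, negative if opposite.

+341.6871 rpm (same as input, |ω| = 341.6871 rpm)

Stage 1 [49T→46T]: ω = 347.0000×49/46 = 369.6304 rpm, dir flips to −; running = −369.6304
Stage 2 [46T→64T]: ω = 369.6304×46/64 = 265.6719 rpm, dir flips to +; running = +265.6719
Stage 3 [64T→38T]: ω = 265.6719×64/38 = 447.4474 rpm, dir flips to −; running = −447.4474
Stage 4 [42T→55T]: ω = 447.4474×42/55 = 341.6871 rpm, dir flips to +; running = +341.6871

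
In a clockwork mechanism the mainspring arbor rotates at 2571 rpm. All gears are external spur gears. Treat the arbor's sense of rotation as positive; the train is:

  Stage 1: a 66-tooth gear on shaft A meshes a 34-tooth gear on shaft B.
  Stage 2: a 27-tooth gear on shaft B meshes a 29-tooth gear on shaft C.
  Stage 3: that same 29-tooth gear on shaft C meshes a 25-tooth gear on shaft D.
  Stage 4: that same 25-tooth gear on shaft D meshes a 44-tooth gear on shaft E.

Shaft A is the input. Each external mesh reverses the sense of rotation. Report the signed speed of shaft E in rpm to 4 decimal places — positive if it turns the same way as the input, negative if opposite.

+3062.5147 rpm (same as input, |ω| = 3062.5147 rpm)

Stage 1 [66T→34T]: ω = 2571.0000×66/34 = 4990.7647 rpm, dir flips to −; running = −4990.7647
Stage 2 [27T→29T]: ω = 4990.7647×27/29 = 4646.5740 rpm, dir flips to +; running = +4646.5740
Stage 3 [29T→25T]: ω = 4646.5740×29/25 = 5390.0259 rpm, dir flips to −; running = −5390.0259
Stage 4 [25T→44T]: ω = 5390.0259×25/44 = 3062.5147 rpm, dir flips to +; running = +3062.5147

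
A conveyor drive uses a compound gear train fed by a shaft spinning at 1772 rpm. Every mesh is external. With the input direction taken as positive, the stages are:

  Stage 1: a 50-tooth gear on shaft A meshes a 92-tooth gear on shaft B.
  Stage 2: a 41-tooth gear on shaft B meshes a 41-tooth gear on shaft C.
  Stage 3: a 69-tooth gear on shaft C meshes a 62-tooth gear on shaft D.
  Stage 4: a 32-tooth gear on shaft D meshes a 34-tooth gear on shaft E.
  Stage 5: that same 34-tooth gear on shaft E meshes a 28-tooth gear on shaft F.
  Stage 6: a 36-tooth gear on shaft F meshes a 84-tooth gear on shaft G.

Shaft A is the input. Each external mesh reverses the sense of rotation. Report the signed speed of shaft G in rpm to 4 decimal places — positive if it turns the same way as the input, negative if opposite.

Stage 1 [50T→92T]: ω = 1772.0000×50/92 = 963.0435 rpm, dir flips to −; running = −963.0435
Stage 2 [41T→41T]: ω = 963.0435×41/41 = 963.0435 rpm, dir flips to +; running = +963.0435
Stage 3 [69T→62T]: ω = 963.0435×69/62 = 1071.7742 rpm, dir flips to −; running = −1071.7742
Stage 4 [32T→34T]: ω = 1071.7742×32/34 = 1008.7287 rpm, dir flips to +; running = +1008.7287
Stage 5 [34T→28T]: ω = 1008.7287×34/28 = 1224.8848 rpm, dir flips to −; running = −1224.8848
Stage 6 [36T→84T]: ω = 1224.8848×36/84 = 524.9506 rpm, dir flips to +; running = +524.9506

+524.9506 rpm (same as input, |ω| = 524.9506 rpm)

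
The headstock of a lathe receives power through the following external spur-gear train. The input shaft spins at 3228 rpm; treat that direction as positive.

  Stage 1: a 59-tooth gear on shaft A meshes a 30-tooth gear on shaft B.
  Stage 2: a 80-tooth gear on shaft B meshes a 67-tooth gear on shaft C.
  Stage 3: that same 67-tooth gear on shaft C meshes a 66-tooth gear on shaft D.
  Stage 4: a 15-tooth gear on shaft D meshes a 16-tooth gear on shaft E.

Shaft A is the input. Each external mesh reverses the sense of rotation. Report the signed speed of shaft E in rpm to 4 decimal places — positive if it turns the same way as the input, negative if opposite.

Stage 1 [59T→30T]: ω = 3228.0000×59/30 = 6348.4000 rpm, dir flips to −; running = −6348.4000
Stage 2 [80T→67T]: ω = 6348.4000×80/67 = 7580.1791 rpm, dir flips to +; running = +7580.1791
Stage 3 [67T→66T]: ω = 7580.1791×67/66 = 7695.0303 rpm, dir flips to −; running = −7695.0303
Stage 4 [15T→16T]: ω = 7695.0303×15/16 = 7214.0909 rpm, dir flips to +; running = +7214.0909

+7214.0909 rpm (same as input, |ω| = 7214.0909 rpm)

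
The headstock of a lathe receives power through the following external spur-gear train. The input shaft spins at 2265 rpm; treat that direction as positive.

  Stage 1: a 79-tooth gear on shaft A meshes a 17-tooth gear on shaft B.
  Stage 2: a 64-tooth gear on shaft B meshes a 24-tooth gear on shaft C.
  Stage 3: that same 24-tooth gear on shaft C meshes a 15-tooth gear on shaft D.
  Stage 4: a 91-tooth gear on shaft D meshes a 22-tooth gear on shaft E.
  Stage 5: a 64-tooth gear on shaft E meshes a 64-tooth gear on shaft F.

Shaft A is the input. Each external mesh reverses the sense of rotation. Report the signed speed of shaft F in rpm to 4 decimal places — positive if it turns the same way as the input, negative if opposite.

-185760.6845 rpm (opposite to input, |ω| = 185760.6845 rpm)

Stage 1 [79T→17T]: ω = 2265.0000×79/17 = 10525.5882 rpm, dir flips to −; running = −10525.5882
Stage 2 [64T→24T]: ω = 10525.5882×64/24 = 28068.2353 rpm, dir flips to +; running = +28068.2353
Stage 3 [24T→15T]: ω = 28068.2353×24/15 = 44909.1765 rpm, dir flips to −; running = −44909.1765
Stage 4 [91T→22T]: ω = 44909.1765×91/22 = 185760.6845 rpm, dir flips to +; running = +185760.6845
Stage 5 [64T→64T]: ω = 185760.6845×64/64 = 185760.6845 rpm, dir flips to −; running = −185760.6845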